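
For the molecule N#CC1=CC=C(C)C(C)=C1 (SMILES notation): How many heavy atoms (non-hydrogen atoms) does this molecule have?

10

Every atom symbol written in the SMILES (organic subset) is one heavy atom; implicit H are not written.
Heavy atoms by element → C:9, N:1.
Total: 10.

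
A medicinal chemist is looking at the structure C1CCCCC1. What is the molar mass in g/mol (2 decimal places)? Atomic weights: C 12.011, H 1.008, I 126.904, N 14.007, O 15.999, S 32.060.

First, the molecular formula is C6H12 (counting implicit H from valence).
  C: 6 × 12.011 = 72.066
  H: 12 × 1.008 = 12.096
Sum: 6×12.011 + 12×1.008 = 84.162 → 84.16 g/mol.

84.16 g/mol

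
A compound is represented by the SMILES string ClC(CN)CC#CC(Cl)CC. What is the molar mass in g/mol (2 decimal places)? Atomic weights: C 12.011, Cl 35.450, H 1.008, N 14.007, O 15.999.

First, the molecular formula is C8H13Cl2N (counting implicit H from valence).
  C: 8 × 12.011 = 96.088
  Cl: 2 × 35.450 = 70.900
  H: 13 × 1.008 = 13.104
  N: 1 × 14.007 = 14.007
Sum: 8×12.011 + 2×35.450 + 13×1.008 + 1×14.007 = 194.099 → 194.10 g/mol.

194.10 g/mol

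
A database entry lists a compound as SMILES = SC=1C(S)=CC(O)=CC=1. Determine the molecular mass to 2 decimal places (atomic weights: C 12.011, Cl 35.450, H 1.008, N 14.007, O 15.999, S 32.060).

First, the molecular formula is C6H6OS2 (counting implicit H from valence).
  C: 6 × 12.011 = 72.066
  H: 6 × 1.008 = 6.048
  O: 1 × 15.999 = 15.999
  S: 2 × 32.060 = 64.120
Sum: 6×12.011 + 6×1.008 + 1×15.999 + 2×32.060 = 158.233 → 158.23 g/mol.

158.23 g/mol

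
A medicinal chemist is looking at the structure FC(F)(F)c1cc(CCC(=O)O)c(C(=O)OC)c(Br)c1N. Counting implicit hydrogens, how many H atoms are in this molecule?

Walk through each heavy atom and fill implicit hydrogens from standard valence (C 4, N 3, O 2, S 2, halogen 1); for lowercase aromatic atoms, an aromatic c carries 1 H when it has two neighbours and 0 H with three, and aromatic n carries 0 H:
  atom 1: F (halogen, monovalent) → 0 H
  atom 2: C, bond orders sum to 4 (valence 4) → 0 H
  atom 3: F (halogen, monovalent) → 0 H
  atom 4: F (halogen, monovalent) → 0 H
  atom 5: aromatic c, 3 neighbours → 0 H
  atom 6: aromatic c, 2 neighbours → 1 H
  atom 7: aromatic c, 3 neighbours → 0 H
  atom 8: C, bond orders sum to 2 (valence 4) → 2 H
  atom 9: C, bond orders sum to 2 (valence 4) → 2 H
  atom 10: C, bond orders sum to 4 (valence 4) → 0 H
  atom 11: O, bond orders sum to 2 (valence 2) → 0 H
  atom 12: O, bond orders sum to 1 (valence 2) → 1 H
  atom 13: aromatic c, 3 neighbours → 0 H
  atom 14: C, bond orders sum to 4 (valence 4) → 0 H
  atom 15: O, bond orders sum to 2 (valence 2) → 0 H
  atom 16: O, bond orders sum to 2 (valence 2) → 0 H
  atom 17: C, bond orders sum to 1 (valence 4) → 3 H
  atom 18: aromatic c, 3 neighbours → 0 H
  atom 19: Br (halogen, monovalent) → 0 H
  atom 20: aromatic c, 3 neighbours → 0 H
  atom 21: N, bond orders sum to 1 (valence 3) → 2 H
Total hydrogens: 11.

11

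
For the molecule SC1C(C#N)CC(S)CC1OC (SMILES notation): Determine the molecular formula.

Walk through each heavy atom and fill implicit hydrogens from standard valence (C 4, N 3, O 2, S 2, halogen 1):
  atom 1: S, bond orders sum to 1 (valence 2) → 1 H
  atom 2: C, bond orders sum to 3 (valence 4) → 1 H
  atom 3: C, bond orders sum to 3 (valence 4) → 1 H
  atom 4: C, bond orders sum to 4 (valence 4) → 0 H
  atom 5: N, bond orders sum to 3 (valence 3) → 0 H
  atom 6: C, bond orders sum to 2 (valence 4) → 2 H
  atom 7: C, bond orders sum to 3 (valence 4) → 1 H
  atom 8: S, bond orders sum to 1 (valence 2) → 1 H
  atom 9: C, bond orders sum to 2 (valence 4) → 2 H
  atom 10: C, bond orders sum to 3 (valence 4) → 1 H
  atom 11: O, bond orders sum to 2 (valence 2) → 0 H
  atom 12: C, bond orders sum to 1 (valence 4) → 3 H
Totals → C:8, H:13, N:1, O:1, S:2.

C8H13NOS2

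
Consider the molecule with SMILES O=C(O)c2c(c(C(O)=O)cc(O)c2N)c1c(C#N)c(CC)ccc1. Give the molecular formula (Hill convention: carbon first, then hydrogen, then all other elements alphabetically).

Walk through each heavy atom and fill implicit hydrogens from standard valence (C 4, N 3, O 2, S 2, halogen 1); for lowercase aromatic atoms, an aromatic c carries 1 H when it has two neighbours and 0 H with three, and aromatic n carries 0 H:
  atom 1: O, bond orders sum to 2 (valence 2) → 0 H
  atom 2: C, bond orders sum to 4 (valence 4) → 0 H
  atom 3: O, bond orders sum to 1 (valence 2) → 1 H
  atom 4: aromatic c, 3 neighbours → 0 H
  atom 5: aromatic c, 3 neighbours → 0 H
  atom 6: aromatic c, 3 neighbours → 0 H
  atom 7: C, bond orders sum to 4 (valence 4) → 0 H
  atom 8: O, bond orders sum to 1 (valence 2) → 1 H
  atom 9: O, bond orders sum to 2 (valence 2) → 0 H
  atom 10: aromatic c, 2 neighbours → 1 H
  atom 11: aromatic c, 3 neighbours → 0 H
  atom 12: O, bond orders sum to 1 (valence 2) → 1 H
  atom 13: aromatic c, 3 neighbours → 0 H
  atom 14: N, bond orders sum to 1 (valence 3) → 2 H
  atom 15: aromatic c, 3 neighbours → 0 H
  atom 16: aromatic c, 3 neighbours → 0 H
  atom 17: C, bond orders sum to 4 (valence 4) → 0 H
  atom 18: N, bond orders sum to 3 (valence 3) → 0 H
  atom 19: aromatic c, 3 neighbours → 0 H
  atom 20: C, bond orders sum to 2 (valence 4) → 2 H
  atom 21: C, bond orders sum to 1 (valence 4) → 3 H
  atom 22: aromatic c, 2 neighbours → 1 H
  atom 23: aromatic c, 2 neighbours → 1 H
  atom 24: aromatic c, 2 neighbours → 1 H
Totals → C:17, H:14, N:2, O:5.
In Hill order: C17H14N2O5.

C17H14N2O5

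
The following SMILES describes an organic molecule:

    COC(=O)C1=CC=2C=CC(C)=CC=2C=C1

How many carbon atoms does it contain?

Count every carbon token in the SMILES (each C, including those in ring-closure positions and inside branches).
Carbon count: 13.

13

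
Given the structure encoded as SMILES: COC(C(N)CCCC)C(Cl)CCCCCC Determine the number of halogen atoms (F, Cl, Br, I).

Halogen atoms appear at heavy-atom position 11 (1×Cl).
Other groups present: 1 ether, 1 primary amine.
Halogen count: 1.

1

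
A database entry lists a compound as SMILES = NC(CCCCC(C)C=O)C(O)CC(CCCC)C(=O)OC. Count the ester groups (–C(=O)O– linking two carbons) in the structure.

1

The ester motif appears at heavy-atom position 19 in the SMILES.
Other groups present: 1 aldehyde, 1 hydroxyl, 1 primary amine.
Ester count: 1.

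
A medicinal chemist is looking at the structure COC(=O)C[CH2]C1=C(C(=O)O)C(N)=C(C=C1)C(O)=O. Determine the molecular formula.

Walk through each heavy atom and fill implicit hydrogens from standard valence (C 4, N 3, O 2, S 2, halogen 1):
  atom 1: C, bond orders sum to 1 (valence 4) → 3 H
  atom 2: O, bond orders sum to 2 (valence 2) → 0 H
  atom 3: C, bond orders sum to 4 (valence 4) → 0 H
  atom 4: O, bond orders sum to 2 (valence 2) → 0 H
  atom 5: C, bond orders sum to 2 (valence 4) → 2 H
  atom 6: C with explicit H count 2
  atom 7: C, bond orders sum to 4 (valence 4) → 0 H
  atom 8: C, bond orders sum to 4 (valence 4) → 0 H
  atom 9: C, bond orders sum to 4 (valence 4) → 0 H
  atom 10: O, bond orders sum to 2 (valence 2) → 0 H
  atom 11: O, bond orders sum to 1 (valence 2) → 1 H
  atom 12: C, bond orders sum to 4 (valence 4) → 0 H
  atom 13: N, bond orders sum to 1 (valence 3) → 2 H
  atom 14: C, bond orders sum to 4 (valence 4) → 0 H
  atom 15: C, bond orders sum to 3 (valence 4) → 1 H
  atom 16: C, bond orders sum to 3 (valence 4) → 1 H
  atom 17: C, bond orders sum to 4 (valence 4) → 0 H
  atom 18: O, bond orders sum to 1 (valence 2) → 1 H
  atom 19: O, bond orders sum to 2 (valence 2) → 0 H
Totals → C:12, H:13, N:1, O:6.

C12H13NO6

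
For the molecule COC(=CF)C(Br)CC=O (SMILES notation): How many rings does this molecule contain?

In SMILES, each pair of matching ring-closure digits denotes one ring-closing bond; the number of such bonds equals the number of independent rings.
Ring-closure bonds here: 0.

0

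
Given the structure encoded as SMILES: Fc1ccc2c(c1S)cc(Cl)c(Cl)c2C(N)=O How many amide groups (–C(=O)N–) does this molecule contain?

The amide motif appears at heavy-atom position 15 in the SMILES.
Other groups present: 1 thiol.
Amide count: 1.

1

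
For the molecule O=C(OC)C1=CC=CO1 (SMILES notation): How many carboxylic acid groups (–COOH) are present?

Scan the SMILES for the carboxylic acid motif — none present.
Groups that are present: 1 ester.

0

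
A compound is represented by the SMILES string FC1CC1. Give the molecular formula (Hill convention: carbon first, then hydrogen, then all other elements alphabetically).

Walk through each heavy atom and fill implicit hydrogens from standard valence (C 4, N 3, O 2, S 2, halogen 1):
  atom 1: F (halogen, monovalent) → 0 H
  atom 2: C, bond orders sum to 3 (valence 4) → 1 H
  atom 3: C, bond orders sum to 2 (valence 4) → 2 H
  atom 4: C, bond orders sum to 2 (valence 4) → 2 H
Totals → C:3, H:5, F:1.
In Hill order: C3H5F.

C3H5F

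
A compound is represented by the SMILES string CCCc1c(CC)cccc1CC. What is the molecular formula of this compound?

Walk through each heavy atom and fill implicit hydrogens from standard valence (C 4, N 3, O 2, S 2, halogen 1); for lowercase aromatic atoms, an aromatic c carries 1 H when it has two neighbours and 0 H with three, and aromatic n carries 0 H:
  atom 1: C, bond orders sum to 1 (valence 4) → 3 H
  atom 2: C, bond orders sum to 2 (valence 4) → 2 H
  atom 3: C, bond orders sum to 2 (valence 4) → 2 H
  atom 4: aromatic c, 3 neighbours → 0 H
  atom 5: aromatic c, 3 neighbours → 0 H
  atom 6: C, bond orders sum to 2 (valence 4) → 2 H
  atom 7: C, bond orders sum to 1 (valence 4) → 3 H
  atom 8: aromatic c, 2 neighbours → 1 H
  atom 9: aromatic c, 2 neighbours → 1 H
  atom 10: aromatic c, 2 neighbours → 1 H
  atom 11: aromatic c, 3 neighbours → 0 H
  atom 12: C, bond orders sum to 2 (valence 4) → 2 H
  atom 13: C, bond orders sum to 1 (valence 4) → 3 H
Totals → C:13, H:20.
In Hill order: C13H20.

C13H20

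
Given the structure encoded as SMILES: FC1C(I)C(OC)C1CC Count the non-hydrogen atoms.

Every atom symbol written in the SMILES (organic subset) is one heavy atom; implicit H are not written.
Heavy atoms by element → C:7, F:1, I:1, O:1.
Total: 10.

10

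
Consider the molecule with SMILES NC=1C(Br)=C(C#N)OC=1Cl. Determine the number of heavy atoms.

10

Every atom symbol written in the SMILES (organic subset) is one heavy atom; implicit H are not written.
Heavy atoms by element → Br:1, C:5, Cl:1, N:2, O:1.
Total: 10.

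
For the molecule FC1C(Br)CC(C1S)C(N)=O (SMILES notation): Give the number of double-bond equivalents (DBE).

Molecular formula: C6H9BrFNOS.
DoU = (2C + 2 + N − H − X) / 2, where X is the halogen count and O/S are ignored.
    = (2·6 + 2 + 1 − 9 − 2) / 2 = 4 / 2 = 2.

2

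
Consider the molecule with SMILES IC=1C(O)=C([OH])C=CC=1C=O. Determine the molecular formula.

C7H5IO3

Walk through each heavy atom and fill implicit hydrogens from standard valence (C 4, N 3, O 2, S 2, halogen 1):
  atom 1: I (halogen, monovalent) → 0 H
  atom 2: C, bond orders sum to 4 (valence 4) → 0 H
  atom 3: C, bond orders sum to 4 (valence 4) → 0 H
  atom 4: O, bond orders sum to 1 (valence 2) → 1 H
  atom 5: C, bond orders sum to 4 (valence 4) → 0 H
  atom 6: O with explicit H count 1
  atom 7: C, bond orders sum to 3 (valence 4) → 1 H
  atom 8: C, bond orders sum to 3 (valence 4) → 1 H
  atom 9: C, bond orders sum to 4 (valence 4) → 0 H
  atom 10: C, bond orders sum to 3 (valence 4) → 1 H
  atom 11: O, bond orders sum to 2 (valence 2) → 0 H
Totals → C:7, H:5, I:1, O:3.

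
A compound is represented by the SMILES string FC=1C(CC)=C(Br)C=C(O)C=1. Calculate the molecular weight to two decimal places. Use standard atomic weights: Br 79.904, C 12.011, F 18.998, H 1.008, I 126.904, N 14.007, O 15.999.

First, the molecular formula is C8H8BrFO (counting implicit H from valence).
  Br: 1 × 79.904 = 79.904
  C: 8 × 12.011 = 96.088
  F: 1 × 18.998 = 18.998
  H: 8 × 1.008 = 8.064
  O: 1 × 15.999 = 15.999
Sum: 1×79.904 + 8×12.011 + 1×18.998 + 8×1.008 + 1×15.999 = 219.053 → 219.05 g/mol.

219.05 g/mol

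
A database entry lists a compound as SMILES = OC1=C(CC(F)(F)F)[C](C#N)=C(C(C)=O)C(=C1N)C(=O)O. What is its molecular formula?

Walk through each heavy atom and fill implicit hydrogens from standard valence (C 4, N 3, O 2, S 2, halogen 1):
  atom 1: O, bond orders sum to 1 (valence 2) → 1 H
  atom 2: C, bond orders sum to 4 (valence 4) → 0 H
  atom 3: C, bond orders sum to 4 (valence 4) → 0 H
  atom 4: C, bond orders sum to 2 (valence 4) → 2 H
  atom 5: C, bond orders sum to 4 (valence 4) → 0 H
  atom 6: F (halogen, monovalent) → 0 H
  atom 7: F (halogen, monovalent) → 0 H
  atom 8: F (halogen, monovalent) → 0 H
  atom 9: C with explicit H count 0
  atom 10: C, bond orders sum to 4 (valence 4) → 0 H
  atom 11: N, bond orders sum to 3 (valence 3) → 0 H
  atom 12: C, bond orders sum to 4 (valence 4) → 0 H
  atom 13: C, bond orders sum to 4 (valence 4) → 0 H
  atom 14: C, bond orders sum to 1 (valence 4) → 3 H
  atom 15: O, bond orders sum to 2 (valence 2) → 0 H
  atom 16: C, bond orders sum to 4 (valence 4) → 0 H
  atom 17: C, bond orders sum to 4 (valence 4) → 0 H
  atom 18: N, bond orders sum to 1 (valence 3) → 2 H
  atom 19: C, bond orders sum to 4 (valence 4) → 0 H
  atom 20: O, bond orders sum to 2 (valence 2) → 0 H
  atom 21: O, bond orders sum to 1 (valence 2) → 1 H
Totals → C:12, H:9, F:3, N:2, O:4.
In Hill order: C12H9F3N2O4.

C12H9F3N2O4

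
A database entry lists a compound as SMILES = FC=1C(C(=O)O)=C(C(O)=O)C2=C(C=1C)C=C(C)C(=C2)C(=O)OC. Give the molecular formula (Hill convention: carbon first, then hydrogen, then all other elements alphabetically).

Walk through each heavy atom and fill implicit hydrogens from standard valence (C 4, N 3, O 2, S 2, halogen 1):
  atom 1: F (halogen, monovalent) → 0 H
  atom 2: C, bond orders sum to 4 (valence 4) → 0 H
  atom 3: C, bond orders sum to 4 (valence 4) → 0 H
  atom 4: C, bond orders sum to 4 (valence 4) → 0 H
  atom 5: O, bond orders sum to 2 (valence 2) → 0 H
  atom 6: O, bond orders sum to 1 (valence 2) → 1 H
  atom 7: C, bond orders sum to 4 (valence 4) → 0 H
  atom 8: C, bond orders sum to 4 (valence 4) → 0 H
  atom 9: O, bond orders sum to 1 (valence 2) → 1 H
  atom 10: O, bond orders sum to 2 (valence 2) → 0 H
  atom 11: C, bond orders sum to 4 (valence 4) → 0 H
  atom 12: C, bond orders sum to 4 (valence 4) → 0 H
  atom 13: C, bond orders sum to 4 (valence 4) → 0 H
  atom 14: C, bond orders sum to 1 (valence 4) → 3 H
  atom 15: C, bond orders sum to 3 (valence 4) → 1 H
  atom 16: C, bond orders sum to 4 (valence 4) → 0 H
  atom 17: C, bond orders sum to 1 (valence 4) → 3 H
  atom 18: C, bond orders sum to 4 (valence 4) → 0 H
  atom 19: C, bond orders sum to 3 (valence 4) → 1 H
  atom 20: C, bond orders sum to 4 (valence 4) → 0 H
  atom 21: O, bond orders sum to 2 (valence 2) → 0 H
  atom 22: O, bond orders sum to 2 (valence 2) → 0 H
  atom 23: C, bond orders sum to 1 (valence 4) → 3 H
Totals → C:16, H:13, F:1, O:6.

C16H13FO6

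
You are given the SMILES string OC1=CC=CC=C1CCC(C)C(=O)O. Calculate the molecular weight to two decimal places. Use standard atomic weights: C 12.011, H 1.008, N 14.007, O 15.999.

First, the molecular formula is C11H14O3 (counting implicit H from valence).
  C: 11 × 12.011 = 132.121
  H: 14 × 1.008 = 14.112
  O: 3 × 15.999 = 47.997
Sum: 11×12.011 + 14×1.008 + 3×15.999 = 194.230 → 194.23 g/mol.

194.23 g/mol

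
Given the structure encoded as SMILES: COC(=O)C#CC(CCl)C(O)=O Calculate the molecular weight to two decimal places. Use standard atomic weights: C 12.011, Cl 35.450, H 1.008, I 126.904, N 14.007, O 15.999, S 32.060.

First, the molecular formula is C7H7ClO4 (counting implicit H from valence).
  C: 7 × 12.011 = 84.077
  Cl: 1 × 35.450 = 35.450
  H: 7 × 1.008 = 7.056
  O: 4 × 15.999 = 63.996
Sum: 7×12.011 + 1×35.450 + 7×1.008 + 4×15.999 = 190.579 → 190.58 g/mol.

190.58 g/mol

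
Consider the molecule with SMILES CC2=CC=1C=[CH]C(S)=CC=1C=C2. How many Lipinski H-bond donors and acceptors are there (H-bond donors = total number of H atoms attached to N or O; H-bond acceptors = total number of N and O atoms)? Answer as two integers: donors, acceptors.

0, 0

Donors: find every N or O and count the H atoms it carries.
  (no N or O atoms present)
Lipinski HBD = 0.
Acceptors: N atoms = 0, O atoms = 0 → HBA = 0.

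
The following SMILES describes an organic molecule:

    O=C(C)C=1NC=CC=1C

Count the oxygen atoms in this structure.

Scan the SMILES for O atoms (remember two-letter symbols like Cl and Br are single atoms).
Oxygen count: 1.

1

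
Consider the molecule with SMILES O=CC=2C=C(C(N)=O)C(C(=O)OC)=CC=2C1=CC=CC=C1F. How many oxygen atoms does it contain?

4

Scan the SMILES for O atoms (remember two-letter symbols like Cl and Br are single atoms).
Oxygen count: 4.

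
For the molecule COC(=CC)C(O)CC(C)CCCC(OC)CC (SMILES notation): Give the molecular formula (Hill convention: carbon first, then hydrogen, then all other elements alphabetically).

Walk through each heavy atom and fill implicit hydrogens from standard valence (C 4, N 3, O 2, S 2, halogen 1):
  atom 1: C, bond orders sum to 1 (valence 4) → 3 H
  atom 2: O, bond orders sum to 2 (valence 2) → 0 H
  atom 3: C, bond orders sum to 4 (valence 4) → 0 H
  atom 4: C, bond orders sum to 3 (valence 4) → 1 H
  atom 5: C, bond orders sum to 1 (valence 4) → 3 H
  atom 6: C, bond orders sum to 3 (valence 4) → 1 H
  atom 7: O, bond orders sum to 1 (valence 2) → 1 H
  atom 8: C, bond orders sum to 2 (valence 4) → 2 H
  atom 9: C, bond orders sum to 3 (valence 4) → 1 H
  atom 10: C, bond orders sum to 1 (valence 4) → 3 H
  atom 11: C, bond orders sum to 2 (valence 4) → 2 H
  atom 12: C, bond orders sum to 2 (valence 4) → 2 H
  atom 13: C, bond orders sum to 2 (valence 4) → 2 H
  atom 14: C, bond orders sum to 3 (valence 4) → 1 H
  atom 15: O, bond orders sum to 2 (valence 2) → 0 H
  atom 16: C, bond orders sum to 1 (valence 4) → 3 H
  atom 17: C, bond orders sum to 2 (valence 4) → 2 H
  atom 18: C, bond orders sum to 1 (valence 4) → 3 H
Totals → C:15, H:30, O:3.

C15H30O3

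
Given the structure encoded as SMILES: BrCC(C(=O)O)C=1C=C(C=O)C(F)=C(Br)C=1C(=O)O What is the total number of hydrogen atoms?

7

Walk through each heavy atom and fill implicit hydrogens from standard valence (C 4, N 3, O 2, S 2, halogen 1):
  atom 1: Br (halogen, monovalent) → 0 H
  atom 2: C, bond orders sum to 2 (valence 4) → 2 H
  atom 3: C, bond orders sum to 3 (valence 4) → 1 H
  atom 4: C, bond orders sum to 4 (valence 4) → 0 H
  atom 5: O, bond orders sum to 2 (valence 2) → 0 H
  atom 6: O, bond orders sum to 1 (valence 2) → 1 H
  atom 7: C, bond orders sum to 4 (valence 4) → 0 H
  atom 8: C, bond orders sum to 3 (valence 4) → 1 H
  atom 9: C, bond orders sum to 4 (valence 4) → 0 H
  atom 10: C, bond orders sum to 3 (valence 4) → 1 H
  atom 11: O, bond orders sum to 2 (valence 2) → 0 H
  atom 12: C, bond orders sum to 4 (valence 4) → 0 H
  atom 13: F (halogen, monovalent) → 0 H
  atom 14: C, bond orders sum to 4 (valence 4) → 0 H
  atom 15: Br (halogen, monovalent) → 0 H
  atom 16: C, bond orders sum to 4 (valence 4) → 0 H
  atom 17: C, bond orders sum to 4 (valence 4) → 0 H
  atom 18: O, bond orders sum to 2 (valence 2) → 0 H
  atom 19: O, bond orders sum to 1 (valence 2) → 1 H
Total hydrogens: 7.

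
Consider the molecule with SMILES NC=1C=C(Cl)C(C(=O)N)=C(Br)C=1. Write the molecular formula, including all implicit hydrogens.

Walk through each heavy atom and fill implicit hydrogens from standard valence (C 4, N 3, O 2, S 2, halogen 1):
  atom 1: N, bond orders sum to 1 (valence 3) → 2 H
  atom 2: C, bond orders sum to 4 (valence 4) → 0 H
  atom 3: C, bond orders sum to 3 (valence 4) → 1 H
  atom 4: C, bond orders sum to 4 (valence 4) → 0 H
  atom 5: Cl (halogen, monovalent) → 0 H
  atom 6: C, bond orders sum to 4 (valence 4) → 0 H
  atom 7: C, bond orders sum to 4 (valence 4) → 0 H
  atom 8: O, bond orders sum to 2 (valence 2) → 0 H
  atom 9: N, bond orders sum to 1 (valence 3) → 2 H
  atom 10: C, bond orders sum to 4 (valence 4) → 0 H
  atom 11: Br (halogen, monovalent) → 0 H
  atom 12: C, bond orders sum to 3 (valence 4) → 1 H
Totals → C:7, H:6, Br:1, Cl:1, N:2, O:1.

C7H6BrClN2O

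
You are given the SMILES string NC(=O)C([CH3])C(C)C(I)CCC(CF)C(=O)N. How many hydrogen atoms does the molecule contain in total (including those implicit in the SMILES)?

Walk through each heavy atom and fill implicit hydrogens from standard valence (C 4, N 3, O 2, S 2, halogen 1):
  atom 1: N, bond orders sum to 1 (valence 3) → 2 H
  atom 2: C, bond orders sum to 4 (valence 4) → 0 H
  atom 3: O, bond orders sum to 2 (valence 2) → 0 H
  atom 4: C, bond orders sum to 3 (valence 4) → 1 H
  atom 5: C with explicit H count 3
  atom 6: C, bond orders sum to 3 (valence 4) → 1 H
  atom 7: C, bond orders sum to 1 (valence 4) → 3 H
  atom 8: C, bond orders sum to 3 (valence 4) → 1 H
  atom 9: I (halogen, monovalent) → 0 H
  atom 10: C, bond orders sum to 2 (valence 4) → 2 H
  atom 11: C, bond orders sum to 2 (valence 4) → 2 H
  atom 12: C, bond orders sum to 3 (valence 4) → 1 H
  atom 13: C, bond orders sum to 2 (valence 4) → 2 H
  atom 14: F (halogen, monovalent) → 0 H
  atom 15: C, bond orders sum to 4 (valence 4) → 0 H
  atom 16: O, bond orders sum to 2 (valence 2) → 0 H
  atom 17: N, bond orders sum to 1 (valence 3) → 2 H
Total hydrogens: 20.

20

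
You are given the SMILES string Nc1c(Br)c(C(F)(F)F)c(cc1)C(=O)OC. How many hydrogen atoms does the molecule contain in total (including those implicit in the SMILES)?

Walk through each heavy atom and fill implicit hydrogens from standard valence (C 4, N 3, O 2, S 2, halogen 1); for lowercase aromatic atoms, an aromatic c carries 1 H when it has two neighbours and 0 H with three, and aromatic n carries 0 H:
  atom 1: N, bond orders sum to 1 (valence 3) → 2 H
  atom 2: aromatic c, 3 neighbours → 0 H
  atom 3: aromatic c, 3 neighbours → 0 H
  atom 4: Br (halogen, monovalent) → 0 H
  atom 5: aromatic c, 3 neighbours → 0 H
  atom 6: C, bond orders sum to 4 (valence 4) → 0 H
  atom 7: F (halogen, monovalent) → 0 H
  atom 8: F (halogen, monovalent) → 0 H
  atom 9: F (halogen, monovalent) → 0 H
  atom 10: aromatic c, 3 neighbours → 0 H
  atom 11: aromatic c, 2 neighbours → 1 H
  atom 12: aromatic c, 2 neighbours → 1 H
  atom 13: C, bond orders sum to 4 (valence 4) → 0 H
  atom 14: O, bond orders sum to 2 (valence 2) → 0 H
  atom 15: O, bond orders sum to 2 (valence 2) → 0 H
  atom 16: C, bond orders sum to 1 (valence 4) → 3 H
Total hydrogens: 7.

7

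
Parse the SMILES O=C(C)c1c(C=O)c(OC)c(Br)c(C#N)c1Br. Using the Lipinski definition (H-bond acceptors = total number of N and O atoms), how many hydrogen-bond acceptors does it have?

N atoms: 1; O atoms: 3.
Lipinski HBA = 1 + 3 = 4.

4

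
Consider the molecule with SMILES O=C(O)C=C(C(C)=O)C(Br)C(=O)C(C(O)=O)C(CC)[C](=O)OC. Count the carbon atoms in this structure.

14

Count every carbon token in the SMILES (each C, including those in ring-closure positions and inside branches).
Carbon count: 14.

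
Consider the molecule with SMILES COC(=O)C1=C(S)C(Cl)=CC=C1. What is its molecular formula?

Walk through each heavy atom and fill implicit hydrogens from standard valence (C 4, N 3, O 2, S 2, halogen 1):
  atom 1: C, bond orders sum to 1 (valence 4) → 3 H
  atom 2: O, bond orders sum to 2 (valence 2) → 0 H
  atom 3: C, bond orders sum to 4 (valence 4) → 0 H
  atom 4: O, bond orders sum to 2 (valence 2) → 0 H
  atom 5: C, bond orders sum to 4 (valence 4) → 0 H
  atom 6: C, bond orders sum to 4 (valence 4) → 0 H
  atom 7: S, bond orders sum to 1 (valence 2) → 1 H
  atom 8: C, bond orders sum to 4 (valence 4) → 0 H
  atom 9: Cl (halogen, monovalent) → 0 H
  atom 10: C, bond orders sum to 3 (valence 4) → 1 H
  atom 11: C, bond orders sum to 3 (valence 4) → 1 H
  atom 12: C, bond orders sum to 3 (valence 4) → 1 H
Totals → C:8, H:7, Cl:1, O:2, S:1.
In Hill order: C8H7ClO2S.

C8H7ClO2S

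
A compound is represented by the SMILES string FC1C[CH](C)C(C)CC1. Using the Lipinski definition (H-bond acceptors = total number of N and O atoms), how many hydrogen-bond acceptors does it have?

0

N atoms: 0; O atoms: 0.
Lipinski HBA = 0 + 0 = 0.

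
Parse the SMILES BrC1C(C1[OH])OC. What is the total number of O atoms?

Scan the SMILES for O atoms (remember two-letter symbols like Cl and Br are single atoms).
Oxygen count: 2.

2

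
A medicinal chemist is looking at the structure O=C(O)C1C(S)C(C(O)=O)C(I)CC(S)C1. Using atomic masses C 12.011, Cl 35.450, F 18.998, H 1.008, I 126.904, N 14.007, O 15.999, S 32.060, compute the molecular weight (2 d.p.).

376.22 g/mol

First, the molecular formula is C9H13IO4S2 (counting implicit H from valence).
  C: 9 × 12.011 = 108.099
  H: 13 × 1.008 = 13.104
  I: 1 × 126.904 = 126.904
  O: 4 × 15.999 = 63.996
  S: 2 × 32.060 = 64.120
Sum: 9×12.011 + 13×1.008 + 1×126.904 + 4×15.999 + 2×32.060 = 376.223 → 376.22 g/mol.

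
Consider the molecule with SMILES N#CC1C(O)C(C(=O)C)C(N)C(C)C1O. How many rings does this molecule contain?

In SMILES, each pair of matching ring-closure digits denotes one ring-closing bond; the number of such bonds equals the number of independent rings.
Ring-closure bonds here: 1.

1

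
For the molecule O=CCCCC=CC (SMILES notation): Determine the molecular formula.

Walk through each heavy atom and fill implicit hydrogens from standard valence (C 4, N 3, O 2, S 2, halogen 1):
  atom 1: O, bond orders sum to 2 (valence 2) → 0 H
  atom 2: C, bond orders sum to 3 (valence 4) → 1 H
  atom 3: C, bond orders sum to 2 (valence 4) → 2 H
  atom 4: C, bond orders sum to 2 (valence 4) → 2 H
  atom 5: C, bond orders sum to 2 (valence 4) → 2 H
  atom 6: C, bond orders sum to 3 (valence 4) → 1 H
  atom 7: C, bond orders sum to 3 (valence 4) → 1 H
  atom 8: C, bond orders sum to 1 (valence 4) → 3 H
Totals → C:7, H:12, O:1.

C7H12O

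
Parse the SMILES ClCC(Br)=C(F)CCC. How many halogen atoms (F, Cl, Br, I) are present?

3

Halogen atoms appear at heavy-atom positions 1, 4, 6 (1×Br, 1×Cl, 1×F).
Other groups present: 1 alkene.
Halogen count: 3.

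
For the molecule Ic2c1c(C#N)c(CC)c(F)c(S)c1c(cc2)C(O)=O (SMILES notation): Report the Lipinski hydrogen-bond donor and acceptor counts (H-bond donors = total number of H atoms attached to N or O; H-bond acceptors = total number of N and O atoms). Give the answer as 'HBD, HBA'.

1, 3

Donors: find every N or O and count the H atoms it carries.
  atom 6 (N): bond orders sum to 3 → 0 H
  atom 19 (O): bond orders sum to 1 → 1 H
  atom 20 (O): bond orders sum to 2 → 0 H
Lipinski HBD = 1.
Acceptors: N atoms = 1, O atoms = 2 → HBA = 3.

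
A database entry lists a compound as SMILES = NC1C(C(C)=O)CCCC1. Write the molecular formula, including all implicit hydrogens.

C8H15NO

Walk through each heavy atom and fill implicit hydrogens from standard valence (C 4, N 3, O 2, S 2, halogen 1):
  atom 1: N, bond orders sum to 1 (valence 3) → 2 H
  atom 2: C, bond orders sum to 3 (valence 4) → 1 H
  atom 3: C, bond orders sum to 3 (valence 4) → 1 H
  atom 4: C, bond orders sum to 4 (valence 4) → 0 H
  atom 5: C, bond orders sum to 1 (valence 4) → 3 H
  atom 6: O, bond orders sum to 2 (valence 2) → 0 H
  atom 7: C, bond orders sum to 2 (valence 4) → 2 H
  atom 8: C, bond orders sum to 2 (valence 4) → 2 H
  atom 9: C, bond orders sum to 2 (valence 4) → 2 H
  atom 10: C, bond orders sum to 2 (valence 4) → 2 H
Totals → C:8, H:15, N:1, O:1.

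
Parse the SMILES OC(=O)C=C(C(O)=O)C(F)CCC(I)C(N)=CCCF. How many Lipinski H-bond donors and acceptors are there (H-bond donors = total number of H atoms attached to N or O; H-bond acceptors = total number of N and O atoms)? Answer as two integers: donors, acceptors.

4, 5

Donors: find every N or O and count the H atoms it carries.
  atom 1 (O): bond orders sum to 1 → 1 H
  atom 3 (O): bond orders sum to 2 → 0 H
  atom 7 (O): bond orders sum to 1 → 1 H
  atom 8 (O): bond orders sum to 2 → 0 H
  atom 16 (N): bond orders sum to 1 → 2 H
Lipinski HBD = 4.
Acceptors: N atoms = 1, O atoms = 4 → HBA = 5.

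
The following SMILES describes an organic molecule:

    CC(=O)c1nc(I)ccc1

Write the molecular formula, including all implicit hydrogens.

Walk through each heavy atom and fill implicit hydrogens from standard valence (C 4, N 3, O 2, S 2, halogen 1); for lowercase aromatic atoms, an aromatic c carries 1 H when it has two neighbours and 0 H with three, and aromatic n carries 0 H:
  atom 1: C, bond orders sum to 1 (valence 4) → 3 H
  atom 2: C, bond orders sum to 4 (valence 4) → 0 H
  atom 3: O, bond orders sum to 2 (valence 2) → 0 H
  atom 4: aromatic c, 3 neighbours → 0 H
  atom 5: aromatic n, 2 neighbours → 0 H
  atom 6: aromatic c, 3 neighbours → 0 H
  atom 7: I (halogen, monovalent) → 0 H
  atom 8: aromatic c, 2 neighbours → 1 H
  atom 9: aromatic c, 2 neighbours → 1 H
  atom 10: aromatic c, 2 neighbours → 1 H
Totals → C:7, H:6, I:1, N:1, O:1.
In Hill order: C7H6INO.

C7H6INO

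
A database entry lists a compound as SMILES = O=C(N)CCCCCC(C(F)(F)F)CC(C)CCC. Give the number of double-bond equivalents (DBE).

1

Molecular formula: C14H26F3NO.
DoU = (2C + 2 + N − H − X) / 2, where X is the halogen count and O/S are ignored.
    = (2·14 + 2 + 1 − 26 − 3) / 2 = 2 / 2 = 1.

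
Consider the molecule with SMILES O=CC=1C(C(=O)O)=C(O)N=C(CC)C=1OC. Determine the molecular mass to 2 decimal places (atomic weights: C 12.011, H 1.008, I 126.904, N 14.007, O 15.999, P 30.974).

First, the molecular formula is C10H11NO5 (counting implicit H from valence).
  C: 10 × 12.011 = 120.110
  H: 11 × 1.008 = 11.088
  N: 1 × 14.007 = 14.007
  O: 5 × 15.999 = 79.995
Sum: 10×12.011 + 11×1.008 + 1×14.007 + 5×15.999 = 225.200 → 225.20 g/mol.

225.20 g/mol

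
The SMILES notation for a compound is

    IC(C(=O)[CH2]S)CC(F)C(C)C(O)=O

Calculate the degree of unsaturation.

2

Molecular formula: C8H12FIO3S.
DoU = (2C + 2 + N − H − X) / 2, where X is the halogen count and O/S are ignored.
    = (2·8 + 2 + 0 − 12 − 2) / 2 = 4 / 2 = 2.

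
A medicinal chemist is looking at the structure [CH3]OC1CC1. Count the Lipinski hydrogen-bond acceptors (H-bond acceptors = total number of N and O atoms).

N atoms: 0; O atoms: 1.
Lipinski HBA = 0 + 1 = 1.

1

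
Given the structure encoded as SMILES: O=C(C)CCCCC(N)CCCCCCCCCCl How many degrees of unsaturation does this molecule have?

Molecular formula: C16H32ClNO.
DoU = (2C + 2 + N − H − X) / 2, where X is the halogen count and O/S are ignored.
    = (2·16 + 2 + 1 − 32 − 1) / 2 = 2 / 2 = 1.

1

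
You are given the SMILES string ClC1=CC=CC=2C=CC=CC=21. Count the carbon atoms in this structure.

10

Count every carbon token in the SMILES (each C, including those in ring-closure positions and inside branches).
Carbon count: 10.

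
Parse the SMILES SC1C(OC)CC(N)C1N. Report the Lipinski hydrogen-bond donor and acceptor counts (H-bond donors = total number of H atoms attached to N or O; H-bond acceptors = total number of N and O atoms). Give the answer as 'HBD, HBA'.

Donors: find every N or O and count the H atoms it carries.
  atom 4 (O): bond orders sum to 2 → 0 H
  atom 8 (N): bond orders sum to 1 → 2 H
  atom 10 (N): bond orders sum to 1 → 2 H
Lipinski HBD = 4.
Acceptors: N atoms = 2, O atoms = 1 → HBA = 3.

4, 3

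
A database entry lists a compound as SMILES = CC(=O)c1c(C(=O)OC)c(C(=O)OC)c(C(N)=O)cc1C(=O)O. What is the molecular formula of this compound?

C14H13NO8

Walk through each heavy atom and fill implicit hydrogens from standard valence (C 4, N 3, O 2, S 2, halogen 1); for lowercase aromatic atoms, an aromatic c carries 1 H when it has two neighbours and 0 H with three, and aromatic n carries 0 H:
  atom 1: C, bond orders sum to 1 (valence 4) → 3 H
  atom 2: C, bond orders sum to 4 (valence 4) → 0 H
  atom 3: O, bond orders sum to 2 (valence 2) → 0 H
  atom 4: aromatic c, 3 neighbours → 0 H
  atom 5: aromatic c, 3 neighbours → 0 H
  atom 6: C, bond orders sum to 4 (valence 4) → 0 H
  atom 7: O, bond orders sum to 2 (valence 2) → 0 H
  atom 8: O, bond orders sum to 2 (valence 2) → 0 H
  atom 9: C, bond orders sum to 1 (valence 4) → 3 H
  atom 10: aromatic c, 3 neighbours → 0 H
  atom 11: C, bond orders sum to 4 (valence 4) → 0 H
  atom 12: O, bond orders sum to 2 (valence 2) → 0 H
  atom 13: O, bond orders sum to 2 (valence 2) → 0 H
  atom 14: C, bond orders sum to 1 (valence 4) → 3 H
  atom 15: aromatic c, 3 neighbours → 0 H
  atom 16: C, bond orders sum to 4 (valence 4) → 0 H
  atom 17: N, bond orders sum to 1 (valence 3) → 2 H
  atom 18: O, bond orders sum to 2 (valence 2) → 0 H
  atom 19: aromatic c, 2 neighbours → 1 H
  atom 20: aromatic c, 3 neighbours → 0 H
  atom 21: C, bond orders sum to 4 (valence 4) → 0 H
  atom 22: O, bond orders sum to 2 (valence 2) → 0 H
  atom 23: O, bond orders sum to 1 (valence 2) → 1 H
Totals → C:14, H:13, N:1, O:8.
In Hill order: C14H13NO8.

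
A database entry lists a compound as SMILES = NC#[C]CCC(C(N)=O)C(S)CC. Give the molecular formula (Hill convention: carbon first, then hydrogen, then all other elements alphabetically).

Walk through each heavy atom and fill implicit hydrogens from standard valence (C 4, N 3, O 2, S 2, halogen 1):
  atom 1: N, bond orders sum to 1 (valence 3) → 2 H
  atom 2: C, bond orders sum to 4 (valence 4) → 0 H
  atom 3: C with explicit H count 0
  atom 4: C, bond orders sum to 2 (valence 4) → 2 H
  atom 5: C, bond orders sum to 2 (valence 4) → 2 H
  atom 6: C, bond orders sum to 3 (valence 4) → 1 H
  atom 7: C, bond orders sum to 4 (valence 4) → 0 H
  atom 8: N, bond orders sum to 1 (valence 3) → 2 H
  atom 9: O, bond orders sum to 2 (valence 2) → 0 H
  atom 10: C, bond orders sum to 3 (valence 4) → 1 H
  atom 11: S, bond orders sum to 1 (valence 2) → 1 H
  atom 12: C, bond orders sum to 2 (valence 4) → 2 H
  atom 13: C, bond orders sum to 1 (valence 4) → 3 H
Totals → C:9, H:16, N:2, O:1, S:1.
In Hill order: C9H16N2OS.

C9H16N2OS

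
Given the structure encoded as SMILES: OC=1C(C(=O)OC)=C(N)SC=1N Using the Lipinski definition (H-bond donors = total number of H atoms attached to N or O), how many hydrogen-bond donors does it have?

Donors: find every N or O and count the H atoms it carries.
  atom 1 (O): bond orders sum to 1 → 1 H
  atom 5 (O): bond orders sum to 2 → 0 H
  atom 6 (O): bond orders sum to 2 → 0 H
  atom 9 (N): bond orders sum to 1 → 2 H
  atom 12 (N): bond orders sum to 1 → 2 H
Lipinski HBD = 5.

5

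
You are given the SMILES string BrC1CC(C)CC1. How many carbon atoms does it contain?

Count every carbon token in the SMILES (each C, including those in ring-closure positions and inside branches).
Carbon count: 6.

6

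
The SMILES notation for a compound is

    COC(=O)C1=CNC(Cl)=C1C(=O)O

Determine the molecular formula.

Walk through each heavy atom and fill implicit hydrogens from standard valence (C 4, N 3, O 2, S 2, halogen 1):
  atom 1: C, bond orders sum to 1 (valence 4) → 3 H
  atom 2: O, bond orders sum to 2 (valence 2) → 0 H
  atom 3: C, bond orders sum to 4 (valence 4) → 0 H
  atom 4: O, bond orders sum to 2 (valence 2) → 0 H
  atom 5: C, bond orders sum to 4 (valence 4) → 0 H
  atom 6: C, bond orders sum to 3 (valence 4) → 1 H
  atom 7: N, bond orders sum to 2 (valence 3) → 1 H
  atom 8: C, bond orders sum to 4 (valence 4) → 0 H
  atom 9: Cl (halogen, monovalent) → 0 H
  atom 10: C, bond orders sum to 4 (valence 4) → 0 H
  atom 11: C, bond orders sum to 4 (valence 4) → 0 H
  atom 12: O, bond orders sum to 2 (valence 2) → 0 H
  atom 13: O, bond orders sum to 1 (valence 2) → 1 H
Totals → C:7, H:6, Cl:1, N:1, O:4.
In Hill order: C7H6ClNO4.

C7H6ClNO4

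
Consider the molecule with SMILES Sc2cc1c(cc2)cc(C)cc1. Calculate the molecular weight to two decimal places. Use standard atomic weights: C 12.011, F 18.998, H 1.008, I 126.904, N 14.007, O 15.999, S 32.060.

174.26 g/mol

First, the molecular formula is C11H10S (counting implicit H from valence).
  C: 11 × 12.011 = 132.121
  H: 10 × 1.008 = 10.080
  S: 1 × 32.060 = 32.060
Sum: 11×12.011 + 10×1.008 + 1×32.060 = 174.261 → 174.26 g/mol.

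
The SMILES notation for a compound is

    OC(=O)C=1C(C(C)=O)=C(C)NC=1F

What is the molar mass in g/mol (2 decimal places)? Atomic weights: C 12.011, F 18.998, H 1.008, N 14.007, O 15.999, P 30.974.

185.15 g/mol

First, the molecular formula is C8H8FNO3 (counting implicit H from valence).
  C: 8 × 12.011 = 96.088
  F: 1 × 18.998 = 18.998
  H: 8 × 1.008 = 8.064
  N: 1 × 14.007 = 14.007
  O: 3 × 15.999 = 47.997
Sum: 8×12.011 + 1×18.998 + 8×1.008 + 1×14.007 + 3×15.999 = 185.154 → 185.15 g/mol.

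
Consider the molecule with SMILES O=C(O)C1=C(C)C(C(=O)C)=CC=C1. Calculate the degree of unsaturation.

Molecular formula: C10H10O3.
DoU = (2C + 2 + N − H − X) / 2, where X is the halogen count and O/S are ignored.
    = (2·10 + 2 + 0 − 10 − 0) / 2 = 12 / 2 = 6.

6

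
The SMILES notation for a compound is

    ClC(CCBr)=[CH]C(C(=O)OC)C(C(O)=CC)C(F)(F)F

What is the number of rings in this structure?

In SMILES, each pair of matching ring-closure digits denotes one ring-closing bond; the number of such bonds equals the number of independent rings.
Ring-closure bonds here: 0.

0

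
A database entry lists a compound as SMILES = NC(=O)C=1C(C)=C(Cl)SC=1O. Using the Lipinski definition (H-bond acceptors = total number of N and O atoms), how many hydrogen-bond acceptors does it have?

N atoms: 1; O atoms: 2.
Lipinski HBA = 1 + 2 = 3.

3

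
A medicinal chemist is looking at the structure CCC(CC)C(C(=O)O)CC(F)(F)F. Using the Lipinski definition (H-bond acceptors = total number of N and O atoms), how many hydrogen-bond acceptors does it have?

2

N atoms: 0; O atoms: 2.
Lipinski HBA = 0 + 2 = 2.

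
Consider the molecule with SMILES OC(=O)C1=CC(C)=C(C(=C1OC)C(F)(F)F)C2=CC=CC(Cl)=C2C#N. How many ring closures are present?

2

In SMILES, each pair of matching ring-closure digits denotes one ring-closing bond; the number of such bonds equals the number of independent rings.
Ring-closure bonds here: 2.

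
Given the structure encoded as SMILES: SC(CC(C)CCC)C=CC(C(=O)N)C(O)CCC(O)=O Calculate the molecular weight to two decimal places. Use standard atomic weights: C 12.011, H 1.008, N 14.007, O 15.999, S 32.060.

317.44 g/mol

First, the molecular formula is C15H27NO4S (counting implicit H from valence).
  C: 15 × 12.011 = 180.165
  H: 27 × 1.008 = 27.216
  N: 1 × 14.007 = 14.007
  O: 4 × 15.999 = 63.996
  S: 1 × 32.060 = 32.060
Sum: 15×12.011 + 27×1.008 + 1×14.007 + 4×15.999 + 1×32.060 = 317.444 → 317.44 g/mol.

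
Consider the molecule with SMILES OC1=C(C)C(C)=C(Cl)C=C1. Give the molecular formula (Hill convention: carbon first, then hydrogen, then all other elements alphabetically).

Walk through each heavy atom and fill implicit hydrogens from standard valence (C 4, N 3, O 2, S 2, halogen 1):
  atom 1: O, bond orders sum to 1 (valence 2) → 1 H
  atom 2: C, bond orders sum to 4 (valence 4) → 0 H
  atom 3: C, bond orders sum to 4 (valence 4) → 0 H
  atom 4: C, bond orders sum to 1 (valence 4) → 3 H
  atom 5: C, bond orders sum to 4 (valence 4) → 0 H
  atom 6: C, bond orders sum to 1 (valence 4) → 3 H
  atom 7: C, bond orders sum to 4 (valence 4) → 0 H
  atom 8: Cl (halogen, monovalent) → 0 H
  atom 9: C, bond orders sum to 3 (valence 4) → 1 H
  atom 10: C, bond orders sum to 3 (valence 4) → 1 H
Totals → C:8, H:9, Cl:1, O:1.

C8H9ClO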